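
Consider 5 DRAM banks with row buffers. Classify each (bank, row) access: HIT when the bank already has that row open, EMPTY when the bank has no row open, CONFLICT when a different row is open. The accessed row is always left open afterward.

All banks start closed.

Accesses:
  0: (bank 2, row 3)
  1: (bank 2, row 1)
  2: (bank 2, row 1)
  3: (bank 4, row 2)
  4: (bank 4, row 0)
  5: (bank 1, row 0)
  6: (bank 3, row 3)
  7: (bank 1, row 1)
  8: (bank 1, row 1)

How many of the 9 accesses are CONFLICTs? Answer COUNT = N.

COUNT = 3

0: bank 2 row 3 — prev None → EMPTY
1: bank 2 row 1 — prev 3 → CONFLICT
2: bank 2 row 1 — prev 1 → HIT
3: bank 4 row 2 — prev None → EMPTY
4: bank 4 row 0 — prev 2 → CONFLICT
5: bank 1 row 0 — prev None → EMPTY
6: bank 3 row 3 — prev None → EMPTY
7: bank 1 row 1 — prev 0 → CONFLICT
8: bank 1 row 1 — prev 1 → HIT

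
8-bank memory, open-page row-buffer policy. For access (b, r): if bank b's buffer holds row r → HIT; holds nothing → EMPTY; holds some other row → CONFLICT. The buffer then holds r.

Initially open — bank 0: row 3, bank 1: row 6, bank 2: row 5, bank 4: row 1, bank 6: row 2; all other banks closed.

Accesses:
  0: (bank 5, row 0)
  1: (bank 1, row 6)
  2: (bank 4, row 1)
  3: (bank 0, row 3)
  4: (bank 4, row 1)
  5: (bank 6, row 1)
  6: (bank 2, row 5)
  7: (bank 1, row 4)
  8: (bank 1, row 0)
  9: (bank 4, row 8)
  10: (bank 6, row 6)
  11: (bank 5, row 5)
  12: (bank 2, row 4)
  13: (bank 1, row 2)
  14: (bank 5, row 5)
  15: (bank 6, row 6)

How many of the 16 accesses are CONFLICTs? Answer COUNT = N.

COUNT = 8

#0 (5,0) E
#1 (1,6) H  (was 6)
#2 (4,1) H  (was 1)
#3 (0,3) H  (was 3)
#4 (4,1) H  (was 1)
#5 (6,1) C  (was 2)
#6 (2,5) H  (was 5)
#7 (1,4) C  (was 6)
#8 (1,0) C  (was 4)
#9 (4,8) C  (was 1)
#10 (6,6) C  (was 1)
#11 (5,5) C  (was 0)
#12 (2,4) C  (was 5)
#13 (1,2) C  (was 0)
#14 (5,5) H  (was 5)
#15 (6,6) H  (was 6)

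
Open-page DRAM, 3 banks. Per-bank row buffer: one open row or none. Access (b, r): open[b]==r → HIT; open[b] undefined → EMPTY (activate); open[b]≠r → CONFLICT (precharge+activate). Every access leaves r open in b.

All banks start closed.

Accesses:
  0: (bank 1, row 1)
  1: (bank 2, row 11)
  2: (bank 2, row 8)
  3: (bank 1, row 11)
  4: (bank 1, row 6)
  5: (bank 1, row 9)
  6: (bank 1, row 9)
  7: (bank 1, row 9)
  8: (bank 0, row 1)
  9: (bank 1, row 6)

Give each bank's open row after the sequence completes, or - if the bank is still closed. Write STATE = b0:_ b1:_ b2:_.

step 0: bank1 None->1 [EMPTY]
step 1: bank2 None->11 [EMPTY]
step 2: bank2 11->8 [CONFLICT]
step 3: bank1 1->11 [CONFLICT]
step 4: bank1 11->6 [CONFLICT]
step 5: bank1 6->9 [CONFLICT]
step 6: bank1 9->9 [HIT]
step 7: bank1 9->9 [HIT]
step 8: bank0 None->1 [EMPTY]
step 9: bank1 9->6 [CONFLICT]

STATE = b0:1 b1:6 b2:8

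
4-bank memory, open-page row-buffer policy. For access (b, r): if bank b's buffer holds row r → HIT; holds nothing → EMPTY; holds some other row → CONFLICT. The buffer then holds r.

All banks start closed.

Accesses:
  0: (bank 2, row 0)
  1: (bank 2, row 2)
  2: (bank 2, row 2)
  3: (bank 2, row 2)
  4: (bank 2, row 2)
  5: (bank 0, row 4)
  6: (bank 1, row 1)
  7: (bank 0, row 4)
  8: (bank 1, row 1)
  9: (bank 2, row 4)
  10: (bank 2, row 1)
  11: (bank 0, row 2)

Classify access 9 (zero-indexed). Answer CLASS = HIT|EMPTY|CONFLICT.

CLASS = CONFLICT

step 0: bank2 None->0 [EMPTY]
step 1: bank2 0->2 [CONFLICT]
step 2: bank2 2->2 [HIT]
step 3: bank2 2->2 [HIT]
step 4: bank2 2->2 [HIT]
step 5: bank0 None->4 [EMPTY]
step 6: bank1 None->1 [EMPTY]
step 7: bank0 4->4 [HIT]
step 8: bank1 1->1 [HIT]
step 9: bank2 2->4 [CONFLICT]
step 10: bank2 4->1 [CONFLICT]
step 11: bank0 4->2 [CONFLICT]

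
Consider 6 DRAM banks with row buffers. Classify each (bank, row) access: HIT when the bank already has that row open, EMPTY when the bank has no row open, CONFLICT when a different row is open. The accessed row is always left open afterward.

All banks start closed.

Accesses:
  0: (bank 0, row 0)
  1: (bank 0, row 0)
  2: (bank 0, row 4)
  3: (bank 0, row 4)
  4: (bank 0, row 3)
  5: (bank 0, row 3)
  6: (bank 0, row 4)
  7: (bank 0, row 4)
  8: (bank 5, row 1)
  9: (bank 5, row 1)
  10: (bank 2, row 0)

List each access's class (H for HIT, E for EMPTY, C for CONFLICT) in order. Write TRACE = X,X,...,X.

TRACE = E,H,C,H,C,H,C,H,E,H,E

  [0] b0 r0: no row ⇒ E
  [1] b0 r0: had r0 ⇒ H
  [2] b0 r4: had r0 ⇒ C
  [3] b0 r4: had r4 ⇒ H
  [4] b0 r3: had r4 ⇒ C
  [5] b0 r3: had r3 ⇒ H
  [6] b0 r4: had r3 ⇒ C
  [7] b0 r4: had r4 ⇒ H
  [8] b5 r1: no row ⇒ E
  [9] b5 r1: had r1 ⇒ H
  [10] b2 r0: no row ⇒ E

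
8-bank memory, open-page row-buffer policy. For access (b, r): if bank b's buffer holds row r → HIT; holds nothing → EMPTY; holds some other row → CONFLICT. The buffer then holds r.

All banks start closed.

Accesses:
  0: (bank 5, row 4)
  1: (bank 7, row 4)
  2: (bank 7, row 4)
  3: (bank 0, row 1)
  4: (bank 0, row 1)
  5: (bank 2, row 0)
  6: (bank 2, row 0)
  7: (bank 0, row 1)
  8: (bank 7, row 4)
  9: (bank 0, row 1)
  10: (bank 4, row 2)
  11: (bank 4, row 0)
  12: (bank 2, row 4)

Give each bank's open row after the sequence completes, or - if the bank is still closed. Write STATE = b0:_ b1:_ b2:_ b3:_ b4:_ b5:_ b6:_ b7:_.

step 0: bank5 None->4 [EMPTY]
step 1: bank7 None->4 [EMPTY]
step 2: bank7 4->4 [HIT]
step 3: bank0 None->1 [EMPTY]
step 4: bank0 1->1 [HIT]
step 5: bank2 None->0 [EMPTY]
step 6: bank2 0->0 [HIT]
step 7: bank0 1->1 [HIT]
step 8: bank7 4->4 [HIT]
step 9: bank0 1->1 [HIT]
step 10: bank4 None->2 [EMPTY]
step 11: bank4 2->0 [CONFLICT]
step 12: bank2 0->4 [CONFLICT]

STATE = b0:1 b1:- b2:4 b3:- b4:0 b5:4 b6:- b7:4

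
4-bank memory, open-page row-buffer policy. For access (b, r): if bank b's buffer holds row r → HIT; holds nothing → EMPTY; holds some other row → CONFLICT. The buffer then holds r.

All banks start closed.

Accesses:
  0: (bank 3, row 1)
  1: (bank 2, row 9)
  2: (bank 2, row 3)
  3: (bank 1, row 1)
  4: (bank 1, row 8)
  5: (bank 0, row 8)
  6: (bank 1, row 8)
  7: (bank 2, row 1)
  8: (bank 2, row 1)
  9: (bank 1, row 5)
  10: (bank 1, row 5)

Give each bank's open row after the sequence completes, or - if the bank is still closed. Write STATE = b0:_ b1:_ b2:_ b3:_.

STATE = b0:8 b1:5 b2:1 b3:1

0: bank 3 row 1 — prev None → EMPTY
1: bank 2 row 9 — prev None → EMPTY
2: bank 2 row 3 — prev 9 → CONFLICT
3: bank 1 row 1 — prev None → EMPTY
4: bank 1 row 8 — prev 1 → CONFLICT
5: bank 0 row 8 — prev None → EMPTY
6: bank 1 row 8 — prev 8 → HIT
7: bank 2 row 1 — prev 3 → CONFLICT
8: bank 2 row 1 — prev 1 → HIT
9: bank 1 row 5 — prev 8 → CONFLICT
10: bank 1 row 5 — prev 5 → HIT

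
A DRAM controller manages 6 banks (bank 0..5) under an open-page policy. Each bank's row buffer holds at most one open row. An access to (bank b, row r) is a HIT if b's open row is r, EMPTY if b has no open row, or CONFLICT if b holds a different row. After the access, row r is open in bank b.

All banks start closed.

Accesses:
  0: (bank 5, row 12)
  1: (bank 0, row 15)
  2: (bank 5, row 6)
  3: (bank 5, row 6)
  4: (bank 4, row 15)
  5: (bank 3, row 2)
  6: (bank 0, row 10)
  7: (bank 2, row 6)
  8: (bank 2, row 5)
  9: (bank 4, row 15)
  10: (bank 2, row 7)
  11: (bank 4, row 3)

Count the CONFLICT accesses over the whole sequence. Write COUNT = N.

COUNT = 5

step 0: bank5 None->12 [EMPTY]
step 1: bank0 None->15 [EMPTY]
step 2: bank5 12->6 [CONFLICT]
step 3: bank5 6->6 [HIT]
step 4: bank4 None->15 [EMPTY]
step 5: bank3 None->2 [EMPTY]
step 6: bank0 15->10 [CONFLICT]
step 7: bank2 None->6 [EMPTY]
step 8: bank2 6->5 [CONFLICT]
step 9: bank4 15->15 [HIT]
step 10: bank2 5->7 [CONFLICT]
step 11: bank4 15->3 [CONFLICT]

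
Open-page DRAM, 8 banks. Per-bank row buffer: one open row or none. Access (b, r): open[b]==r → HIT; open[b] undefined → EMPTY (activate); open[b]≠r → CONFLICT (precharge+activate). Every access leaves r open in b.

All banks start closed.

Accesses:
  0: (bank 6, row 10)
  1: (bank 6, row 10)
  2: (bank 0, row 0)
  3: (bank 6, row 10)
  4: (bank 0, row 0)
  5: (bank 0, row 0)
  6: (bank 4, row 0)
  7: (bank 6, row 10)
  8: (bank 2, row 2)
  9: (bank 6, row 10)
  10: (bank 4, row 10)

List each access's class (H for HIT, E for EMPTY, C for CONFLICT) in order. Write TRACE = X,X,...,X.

step 0: bank6 None->10 [EMPTY]
step 1: bank6 10->10 [HIT]
step 2: bank0 None->0 [EMPTY]
step 3: bank6 10->10 [HIT]
step 4: bank0 0->0 [HIT]
step 5: bank0 0->0 [HIT]
step 6: bank4 None->0 [EMPTY]
step 7: bank6 10->10 [HIT]
step 8: bank2 None->2 [EMPTY]
step 9: bank6 10->10 [HIT]
step 10: bank4 0->10 [CONFLICT]

TRACE = E,H,E,H,H,H,E,H,E,H,C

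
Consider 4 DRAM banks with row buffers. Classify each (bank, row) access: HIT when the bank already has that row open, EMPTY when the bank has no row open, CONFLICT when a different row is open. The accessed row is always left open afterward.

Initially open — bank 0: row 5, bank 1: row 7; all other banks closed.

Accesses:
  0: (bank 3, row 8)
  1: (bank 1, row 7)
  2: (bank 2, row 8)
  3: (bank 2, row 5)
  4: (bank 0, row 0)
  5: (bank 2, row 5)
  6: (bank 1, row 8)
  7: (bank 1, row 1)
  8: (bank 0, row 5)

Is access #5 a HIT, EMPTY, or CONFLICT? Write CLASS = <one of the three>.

CLASS = HIT

  [0] b3 r8: no row ⇒ E
  [1] b1 r7: had r7 ⇒ H
  [2] b2 r8: no row ⇒ E
  [3] b2 r5: had r8 ⇒ C
  [4] b0 r0: had r5 ⇒ C
  [5] b2 r5: had r5 ⇒ H
  [6] b1 r8: had r7 ⇒ C
  [7] b1 r1: had r8 ⇒ C
  [8] b0 r5: had r0 ⇒ C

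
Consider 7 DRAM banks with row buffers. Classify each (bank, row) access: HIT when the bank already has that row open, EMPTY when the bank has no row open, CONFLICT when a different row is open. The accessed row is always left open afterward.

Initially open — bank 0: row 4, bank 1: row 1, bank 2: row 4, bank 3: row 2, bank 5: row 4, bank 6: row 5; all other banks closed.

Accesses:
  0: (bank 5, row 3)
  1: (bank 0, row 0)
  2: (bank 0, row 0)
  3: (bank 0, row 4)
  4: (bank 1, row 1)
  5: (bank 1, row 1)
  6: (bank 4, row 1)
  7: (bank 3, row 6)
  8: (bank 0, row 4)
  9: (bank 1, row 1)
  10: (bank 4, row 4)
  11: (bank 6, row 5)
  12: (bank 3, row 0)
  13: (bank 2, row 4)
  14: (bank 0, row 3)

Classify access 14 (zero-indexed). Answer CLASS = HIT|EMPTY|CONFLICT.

CLASS = CONFLICT

#0 (5,3) C  (was 4)
#1 (0,0) C  (was 4)
#2 (0,0) H  (was 0)
#3 (0,4) C  (was 0)
#4 (1,1) H  (was 1)
#5 (1,1) H  (was 1)
#6 (4,1) E
#7 (3,6) C  (was 2)
#8 (0,4) H  (was 4)
#9 (1,1) H  (was 1)
#10 (4,4) C  (was 1)
#11 (6,5) H  (was 5)
#12 (3,0) C  (was 6)
#13 (2,4) H  (was 4)
#14 (0,3) C  (was 4)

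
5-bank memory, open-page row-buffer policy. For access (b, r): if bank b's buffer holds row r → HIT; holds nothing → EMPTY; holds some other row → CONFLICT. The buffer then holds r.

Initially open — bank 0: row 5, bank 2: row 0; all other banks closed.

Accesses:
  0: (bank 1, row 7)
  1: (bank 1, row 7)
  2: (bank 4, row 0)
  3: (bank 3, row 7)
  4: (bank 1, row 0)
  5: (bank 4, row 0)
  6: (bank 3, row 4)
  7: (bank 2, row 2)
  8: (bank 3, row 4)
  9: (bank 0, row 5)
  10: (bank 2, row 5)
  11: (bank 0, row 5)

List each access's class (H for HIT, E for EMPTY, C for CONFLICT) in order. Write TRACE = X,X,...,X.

#0 (1,7) E
#1 (1,7) H  (was 7)
#2 (4,0) E
#3 (3,7) E
#4 (1,0) C  (was 7)
#5 (4,0) H  (was 0)
#6 (3,4) C  (was 7)
#7 (2,2) C  (was 0)
#8 (3,4) H  (was 4)
#9 (0,5) H  (was 5)
#10 (2,5) C  (was 2)
#11 (0,5) H  (was 5)

TRACE = E,H,E,E,C,H,C,C,H,H,C,H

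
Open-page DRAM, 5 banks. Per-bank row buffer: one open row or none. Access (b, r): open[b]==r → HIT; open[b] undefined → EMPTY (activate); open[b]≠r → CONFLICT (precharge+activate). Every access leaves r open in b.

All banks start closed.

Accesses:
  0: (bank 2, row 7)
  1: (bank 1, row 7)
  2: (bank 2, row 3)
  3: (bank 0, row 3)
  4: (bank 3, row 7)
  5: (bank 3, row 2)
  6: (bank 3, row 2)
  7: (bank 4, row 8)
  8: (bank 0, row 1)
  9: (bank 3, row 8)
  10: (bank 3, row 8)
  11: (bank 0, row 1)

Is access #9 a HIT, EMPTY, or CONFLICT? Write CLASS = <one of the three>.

CLASS = CONFLICT

#0 (2,7) E
#1 (1,7) E
#2 (2,3) C  (was 7)
#3 (0,3) E
#4 (3,7) E
#5 (3,2) C  (was 7)
#6 (3,2) H  (was 2)
#7 (4,8) E
#8 (0,1) C  (was 3)
#9 (3,8) C  (was 2)
#10 (3,8) H  (was 8)
#11 (0,1) H  (was 1)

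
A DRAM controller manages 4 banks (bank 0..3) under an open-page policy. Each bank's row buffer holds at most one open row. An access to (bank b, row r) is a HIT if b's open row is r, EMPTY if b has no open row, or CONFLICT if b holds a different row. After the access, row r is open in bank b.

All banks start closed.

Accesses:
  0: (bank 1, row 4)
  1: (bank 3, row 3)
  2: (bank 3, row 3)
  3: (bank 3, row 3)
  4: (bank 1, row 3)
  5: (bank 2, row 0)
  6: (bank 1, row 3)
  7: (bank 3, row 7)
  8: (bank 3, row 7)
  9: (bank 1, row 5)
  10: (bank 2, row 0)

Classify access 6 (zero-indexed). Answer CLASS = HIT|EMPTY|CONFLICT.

CLASS = HIT

#0 (1,4) E
#1 (3,3) E
#2 (3,3) H  (was 3)
#3 (3,3) H  (was 3)
#4 (1,3) C  (was 4)
#5 (2,0) E
#6 (1,3) H  (was 3)
#7 (3,7) C  (was 3)
#8 (3,7) H  (was 7)
#9 (1,5) C  (was 3)
#10 (2,0) H  (was 0)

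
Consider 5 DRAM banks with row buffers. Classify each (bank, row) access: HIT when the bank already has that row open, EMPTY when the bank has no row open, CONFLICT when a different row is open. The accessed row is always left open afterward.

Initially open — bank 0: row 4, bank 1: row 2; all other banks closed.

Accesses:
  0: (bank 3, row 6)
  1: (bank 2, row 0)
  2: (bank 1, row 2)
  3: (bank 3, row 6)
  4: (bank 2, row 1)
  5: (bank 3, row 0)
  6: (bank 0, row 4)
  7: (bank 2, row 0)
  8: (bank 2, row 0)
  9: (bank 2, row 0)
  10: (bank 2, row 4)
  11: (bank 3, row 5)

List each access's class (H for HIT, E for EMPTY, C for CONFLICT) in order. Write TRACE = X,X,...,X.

TRACE = E,E,H,H,C,C,H,C,H,H,C,C

step 0: bank3 None->6 [EMPTY]
step 1: bank2 None->0 [EMPTY]
step 2: bank1 2->2 [HIT]
step 3: bank3 6->6 [HIT]
step 4: bank2 0->1 [CONFLICT]
step 5: bank3 6->0 [CONFLICT]
step 6: bank0 4->4 [HIT]
step 7: bank2 1->0 [CONFLICT]
step 8: bank2 0->0 [HIT]
step 9: bank2 0->0 [HIT]
step 10: bank2 0->4 [CONFLICT]
step 11: bank3 0->5 [CONFLICT]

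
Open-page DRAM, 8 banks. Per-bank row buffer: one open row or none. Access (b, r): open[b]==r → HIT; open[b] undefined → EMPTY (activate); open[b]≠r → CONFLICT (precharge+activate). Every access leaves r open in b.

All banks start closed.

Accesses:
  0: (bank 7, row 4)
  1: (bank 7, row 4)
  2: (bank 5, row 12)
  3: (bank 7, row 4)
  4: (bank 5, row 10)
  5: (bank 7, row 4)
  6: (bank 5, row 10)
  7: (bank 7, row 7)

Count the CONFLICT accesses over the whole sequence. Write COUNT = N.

#0 (7,4) E
#1 (7,4) H  (was 4)
#2 (5,12) E
#3 (7,4) H  (was 4)
#4 (5,10) C  (was 12)
#5 (7,4) H  (was 4)
#6 (5,10) H  (was 10)
#7 (7,7) C  (was 4)

COUNT = 2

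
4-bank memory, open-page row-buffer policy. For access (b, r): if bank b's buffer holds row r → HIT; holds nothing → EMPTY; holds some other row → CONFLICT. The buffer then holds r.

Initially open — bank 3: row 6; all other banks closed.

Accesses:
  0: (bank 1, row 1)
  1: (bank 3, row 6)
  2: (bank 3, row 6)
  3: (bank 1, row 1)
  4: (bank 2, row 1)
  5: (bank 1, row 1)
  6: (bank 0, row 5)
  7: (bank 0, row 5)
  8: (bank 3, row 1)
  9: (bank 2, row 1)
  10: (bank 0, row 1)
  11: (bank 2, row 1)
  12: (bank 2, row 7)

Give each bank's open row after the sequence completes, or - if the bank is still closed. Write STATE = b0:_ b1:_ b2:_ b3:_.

STATE = b0:1 b1:1 b2:7 b3:1

  [0] b1 r1: no row ⇒ E
  [1] b3 r6: had r6 ⇒ H
  [2] b3 r6: had r6 ⇒ H
  [3] b1 r1: had r1 ⇒ H
  [4] b2 r1: no row ⇒ E
  [5] b1 r1: had r1 ⇒ H
  [6] b0 r5: no row ⇒ E
  [7] b0 r5: had r5 ⇒ H
  [8] b3 r1: had r6 ⇒ C
  [9] b2 r1: had r1 ⇒ H
  [10] b0 r1: had r5 ⇒ C
  [11] b2 r1: had r1 ⇒ H
  [12] b2 r7: had r1 ⇒ C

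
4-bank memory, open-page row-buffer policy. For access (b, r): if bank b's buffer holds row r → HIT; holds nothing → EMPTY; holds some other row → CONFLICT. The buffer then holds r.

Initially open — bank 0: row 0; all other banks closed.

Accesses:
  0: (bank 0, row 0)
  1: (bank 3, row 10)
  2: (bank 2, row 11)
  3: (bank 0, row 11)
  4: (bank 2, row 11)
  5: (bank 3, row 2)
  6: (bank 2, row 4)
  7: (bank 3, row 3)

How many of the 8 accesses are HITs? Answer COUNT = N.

step 0: bank0 0->0 [HIT]
step 1: bank3 None->10 [EMPTY]
step 2: bank2 None->11 [EMPTY]
step 3: bank0 0->11 [CONFLICT]
step 4: bank2 11->11 [HIT]
step 5: bank3 10->2 [CONFLICT]
step 6: bank2 11->4 [CONFLICT]
step 7: bank3 2->3 [CONFLICT]

COUNT = 2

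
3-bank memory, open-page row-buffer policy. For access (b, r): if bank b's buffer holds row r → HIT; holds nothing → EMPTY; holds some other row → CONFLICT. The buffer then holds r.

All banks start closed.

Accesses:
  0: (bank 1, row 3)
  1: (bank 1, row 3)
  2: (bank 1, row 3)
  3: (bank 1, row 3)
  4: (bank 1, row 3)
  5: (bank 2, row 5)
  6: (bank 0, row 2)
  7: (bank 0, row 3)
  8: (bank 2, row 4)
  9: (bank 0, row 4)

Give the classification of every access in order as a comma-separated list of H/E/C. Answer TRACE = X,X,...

0: bank 1 row 3 — prev None → EMPTY
1: bank 1 row 3 — prev 3 → HIT
2: bank 1 row 3 — prev 3 → HIT
3: bank 1 row 3 — prev 3 → HIT
4: bank 1 row 3 — prev 3 → HIT
5: bank 2 row 5 — prev None → EMPTY
6: bank 0 row 2 — prev None → EMPTY
7: bank 0 row 3 — prev 2 → CONFLICT
8: bank 2 row 4 — prev 5 → CONFLICT
9: bank 0 row 4 — prev 3 → CONFLICT

TRACE = E,H,H,H,H,E,E,C,C,C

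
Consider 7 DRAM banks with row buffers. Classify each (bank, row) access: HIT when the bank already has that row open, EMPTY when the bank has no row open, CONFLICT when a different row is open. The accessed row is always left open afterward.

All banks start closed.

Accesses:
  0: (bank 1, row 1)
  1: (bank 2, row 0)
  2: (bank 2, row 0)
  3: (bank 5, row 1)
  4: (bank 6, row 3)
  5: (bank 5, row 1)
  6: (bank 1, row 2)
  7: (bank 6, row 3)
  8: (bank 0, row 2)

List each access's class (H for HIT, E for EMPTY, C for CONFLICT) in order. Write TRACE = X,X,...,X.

TRACE = E,E,H,E,E,H,C,H,E

step 0: bank1 None->1 [EMPTY]
step 1: bank2 None->0 [EMPTY]
step 2: bank2 0->0 [HIT]
step 3: bank5 None->1 [EMPTY]
step 4: bank6 None->3 [EMPTY]
step 5: bank5 1->1 [HIT]
step 6: bank1 1->2 [CONFLICT]
step 7: bank6 3->3 [HIT]
step 8: bank0 None->2 [EMPTY]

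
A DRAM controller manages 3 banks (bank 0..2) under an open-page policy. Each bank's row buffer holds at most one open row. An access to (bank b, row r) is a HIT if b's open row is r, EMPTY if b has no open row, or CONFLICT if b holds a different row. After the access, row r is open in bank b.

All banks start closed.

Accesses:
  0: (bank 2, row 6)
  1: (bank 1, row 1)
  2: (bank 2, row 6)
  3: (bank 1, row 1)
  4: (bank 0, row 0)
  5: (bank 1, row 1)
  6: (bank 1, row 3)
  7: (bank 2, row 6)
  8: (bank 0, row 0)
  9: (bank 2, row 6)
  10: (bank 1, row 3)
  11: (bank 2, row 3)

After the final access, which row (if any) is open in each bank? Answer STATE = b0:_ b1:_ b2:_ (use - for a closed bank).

step 0: bank2 None->6 [EMPTY]
step 1: bank1 None->1 [EMPTY]
step 2: bank2 6->6 [HIT]
step 3: bank1 1->1 [HIT]
step 4: bank0 None->0 [EMPTY]
step 5: bank1 1->1 [HIT]
step 6: bank1 1->3 [CONFLICT]
step 7: bank2 6->6 [HIT]
step 8: bank0 0->0 [HIT]
step 9: bank2 6->6 [HIT]
step 10: bank1 3->3 [HIT]
step 11: bank2 6->3 [CONFLICT]

STATE = b0:0 b1:3 b2:3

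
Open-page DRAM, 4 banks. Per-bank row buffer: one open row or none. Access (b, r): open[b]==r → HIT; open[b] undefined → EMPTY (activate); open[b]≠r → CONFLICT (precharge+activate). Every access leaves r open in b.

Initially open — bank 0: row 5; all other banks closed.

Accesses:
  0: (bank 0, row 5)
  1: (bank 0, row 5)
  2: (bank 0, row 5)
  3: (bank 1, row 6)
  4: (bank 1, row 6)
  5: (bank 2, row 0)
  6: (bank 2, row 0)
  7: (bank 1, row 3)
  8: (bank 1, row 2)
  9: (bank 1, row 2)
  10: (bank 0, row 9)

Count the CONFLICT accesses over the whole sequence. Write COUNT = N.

0: bank 0 row 5 — prev 5 → HIT
1: bank 0 row 5 — prev 5 → HIT
2: bank 0 row 5 — prev 5 → HIT
3: bank 1 row 6 — prev None → EMPTY
4: bank 1 row 6 — prev 6 → HIT
5: bank 2 row 0 — prev None → EMPTY
6: bank 2 row 0 — prev 0 → HIT
7: bank 1 row 3 — prev 6 → CONFLICT
8: bank 1 row 2 — prev 3 → CONFLICT
9: bank 1 row 2 — prev 2 → HIT
10: bank 0 row 9 — prev 5 → CONFLICT

COUNT = 3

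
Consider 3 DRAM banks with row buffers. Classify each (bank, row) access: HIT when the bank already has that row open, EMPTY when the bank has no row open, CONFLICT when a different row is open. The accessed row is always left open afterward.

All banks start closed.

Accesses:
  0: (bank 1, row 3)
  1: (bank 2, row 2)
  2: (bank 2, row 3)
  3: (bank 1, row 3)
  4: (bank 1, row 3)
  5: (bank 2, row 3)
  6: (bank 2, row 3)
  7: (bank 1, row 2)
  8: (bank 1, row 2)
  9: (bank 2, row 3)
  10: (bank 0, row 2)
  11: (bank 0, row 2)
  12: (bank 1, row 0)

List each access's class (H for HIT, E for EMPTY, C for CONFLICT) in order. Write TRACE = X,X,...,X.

step 0: bank1 None->3 [EMPTY]
step 1: bank2 None->2 [EMPTY]
step 2: bank2 2->3 [CONFLICT]
step 3: bank1 3->3 [HIT]
step 4: bank1 3->3 [HIT]
step 5: bank2 3->3 [HIT]
step 6: bank2 3->3 [HIT]
step 7: bank1 3->2 [CONFLICT]
step 8: bank1 2->2 [HIT]
step 9: bank2 3->3 [HIT]
step 10: bank0 None->2 [EMPTY]
step 11: bank0 2->2 [HIT]
step 12: bank1 2->0 [CONFLICT]

TRACE = E,E,C,H,H,H,H,C,H,H,E,H,C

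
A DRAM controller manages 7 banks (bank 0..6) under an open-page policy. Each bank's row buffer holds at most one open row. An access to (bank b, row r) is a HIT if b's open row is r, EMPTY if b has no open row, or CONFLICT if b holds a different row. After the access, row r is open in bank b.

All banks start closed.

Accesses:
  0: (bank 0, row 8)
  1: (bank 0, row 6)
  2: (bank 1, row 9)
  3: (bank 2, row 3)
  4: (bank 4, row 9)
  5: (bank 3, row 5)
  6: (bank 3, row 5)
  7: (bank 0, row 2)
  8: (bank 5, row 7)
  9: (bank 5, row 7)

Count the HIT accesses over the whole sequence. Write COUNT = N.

COUNT = 2

#0 (0,8) E
#1 (0,6) C  (was 8)
#2 (1,9) E
#3 (2,3) E
#4 (4,9) E
#5 (3,5) E
#6 (3,5) H  (was 5)
#7 (0,2) C  (was 6)
#8 (5,7) E
#9 (5,7) H  (was 7)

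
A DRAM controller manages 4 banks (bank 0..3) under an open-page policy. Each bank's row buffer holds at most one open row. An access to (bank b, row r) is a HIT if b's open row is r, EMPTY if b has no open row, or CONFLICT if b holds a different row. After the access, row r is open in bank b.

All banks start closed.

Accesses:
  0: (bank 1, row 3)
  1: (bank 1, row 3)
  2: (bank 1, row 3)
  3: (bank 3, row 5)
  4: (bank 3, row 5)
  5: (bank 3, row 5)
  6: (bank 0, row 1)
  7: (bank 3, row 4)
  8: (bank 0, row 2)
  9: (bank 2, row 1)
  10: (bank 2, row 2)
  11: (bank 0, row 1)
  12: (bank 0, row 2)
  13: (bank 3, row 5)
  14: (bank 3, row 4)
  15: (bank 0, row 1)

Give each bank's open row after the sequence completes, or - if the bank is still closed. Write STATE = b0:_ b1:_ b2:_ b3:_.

STATE = b0:1 b1:3 b2:2 b3:4

0: bank 1 row 3 — prev None → EMPTY
1: bank 1 row 3 — prev 3 → HIT
2: bank 1 row 3 — prev 3 → HIT
3: bank 3 row 5 — prev None → EMPTY
4: bank 3 row 5 — prev 5 → HIT
5: bank 3 row 5 — prev 5 → HIT
6: bank 0 row 1 — prev None → EMPTY
7: bank 3 row 4 — prev 5 → CONFLICT
8: bank 0 row 2 — prev 1 → CONFLICT
9: bank 2 row 1 — prev None → EMPTY
10: bank 2 row 2 — prev 1 → CONFLICT
11: bank 0 row 1 — prev 2 → CONFLICT
12: bank 0 row 2 — prev 1 → CONFLICT
13: bank 3 row 5 — prev 4 → CONFLICT
14: bank 3 row 4 — prev 5 → CONFLICT
15: bank 0 row 1 — prev 2 → CONFLICT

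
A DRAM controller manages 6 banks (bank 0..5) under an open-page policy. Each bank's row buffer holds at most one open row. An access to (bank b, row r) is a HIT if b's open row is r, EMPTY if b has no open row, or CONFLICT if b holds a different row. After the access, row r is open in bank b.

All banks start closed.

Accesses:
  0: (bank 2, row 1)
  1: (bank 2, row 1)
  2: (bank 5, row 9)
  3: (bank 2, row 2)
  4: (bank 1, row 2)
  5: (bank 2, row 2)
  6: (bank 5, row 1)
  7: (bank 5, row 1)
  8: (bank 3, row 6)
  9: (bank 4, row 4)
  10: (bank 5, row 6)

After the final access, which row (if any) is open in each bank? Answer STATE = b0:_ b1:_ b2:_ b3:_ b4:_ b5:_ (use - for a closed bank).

STATE = b0:- b1:2 b2:2 b3:6 b4:4 b5:6

0: bank 2 row 1 — prev None → EMPTY
1: bank 2 row 1 — prev 1 → HIT
2: bank 5 row 9 — prev None → EMPTY
3: bank 2 row 2 — prev 1 → CONFLICT
4: bank 1 row 2 — prev None → EMPTY
5: bank 2 row 2 — prev 2 → HIT
6: bank 5 row 1 — prev 9 → CONFLICT
7: bank 5 row 1 — prev 1 → HIT
8: bank 3 row 6 — prev None → EMPTY
9: bank 4 row 4 — prev None → EMPTY
10: bank 5 row 6 — prev 1 → CONFLICT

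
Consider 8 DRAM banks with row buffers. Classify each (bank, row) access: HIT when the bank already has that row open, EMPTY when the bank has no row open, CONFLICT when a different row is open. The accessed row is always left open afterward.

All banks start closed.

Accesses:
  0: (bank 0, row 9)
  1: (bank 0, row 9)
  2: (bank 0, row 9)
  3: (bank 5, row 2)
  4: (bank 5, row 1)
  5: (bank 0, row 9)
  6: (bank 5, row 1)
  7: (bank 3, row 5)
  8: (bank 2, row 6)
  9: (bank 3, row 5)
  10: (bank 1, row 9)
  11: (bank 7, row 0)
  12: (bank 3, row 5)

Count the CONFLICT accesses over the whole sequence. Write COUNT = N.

0: bank 0 row 9 — prev None → EMPTY
1: bank 0 row 9 — prev 9 → HIT
2: bank 0 row 9 — prev 9 → HIT
3: bank 5 row 2 — prev None → EMPTY
4: bank 5 row 1 — prev 2 → CONFLICT
5: bank 0 row 9 — prev 9 → HIT
6: bank 5 row 1 — prev 1 → HIT
7: bank 3 row 5 — prev None → EMPTY
8: bank 2 row 6 — prev None → EMPTY
9: bank 3 row 5 — prev 5 → HIT
10: bank 1 row 9 — prev None → EMPTY
11: bank 7 row 0 — prev None → EMPTY
12: bank 3 row 5 — prev 5 → HIT

COUNT = 1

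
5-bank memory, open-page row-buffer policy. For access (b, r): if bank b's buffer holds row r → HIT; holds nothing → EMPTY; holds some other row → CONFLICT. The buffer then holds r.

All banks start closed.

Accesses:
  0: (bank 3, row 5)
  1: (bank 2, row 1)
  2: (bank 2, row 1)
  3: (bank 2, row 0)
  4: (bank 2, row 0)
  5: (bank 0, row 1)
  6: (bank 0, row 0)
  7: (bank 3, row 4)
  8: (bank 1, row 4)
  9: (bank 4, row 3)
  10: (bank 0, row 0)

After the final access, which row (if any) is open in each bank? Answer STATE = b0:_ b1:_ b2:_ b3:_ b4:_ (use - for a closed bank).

STATE = b0:0 b1:4 b2:0 b3:4 b4:3

step 0: bank3 None->5 [EMPTY]
step 1: bank2 None->1 [EMPTY]
step 2: bank2 1->1 [HIT]
step 3: bank2 1->0 [CONFLICT]
step 4: bank2 0->0 [HIT]
step 5: bank0 None->1 [EMPTY]
step 6: bank0 1->0 [CONFLICT]
step 7: bank3 5->4 [CONFLICT]
step 8: bank1 None->4 [EMPTY]
step 9: bank4 None->3 [EMPTY]
step 10: bank0 0->0 [HIT]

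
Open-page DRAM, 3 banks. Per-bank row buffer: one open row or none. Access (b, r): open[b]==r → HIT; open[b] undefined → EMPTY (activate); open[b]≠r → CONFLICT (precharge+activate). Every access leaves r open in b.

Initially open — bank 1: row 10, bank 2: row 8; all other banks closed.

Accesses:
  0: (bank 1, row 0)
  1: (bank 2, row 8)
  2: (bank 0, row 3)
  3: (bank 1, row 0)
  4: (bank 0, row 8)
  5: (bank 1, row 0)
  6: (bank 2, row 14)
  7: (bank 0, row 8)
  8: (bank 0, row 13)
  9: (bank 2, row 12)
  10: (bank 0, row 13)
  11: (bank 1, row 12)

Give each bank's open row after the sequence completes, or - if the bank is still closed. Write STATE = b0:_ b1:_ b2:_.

STATE = b0:13 b1:12 b2:12

  [0] b1 r0: had r10 ⇒ C
  [1] b2 r8: had r8 ⇒ H
  [2] b0 r3: no row ⇒ E
  [3] b1 r0: had r0 ⇒ H
  [4] b0 r8: had r3 ⇒ C
  [5] b1 r0: had r0 ⇒ H
  [6] b2 r14: had r8 ⇒ C
  [7] b0 r8: had r8 ⇒ H
  [8] b0 r13: had r8 ⇒ C
  [9] b2 r12: had r14 ⇒ C
  [10] b0 r13: had r13 ⇒ H
  [11] b1 r12: had r0 ⇒ C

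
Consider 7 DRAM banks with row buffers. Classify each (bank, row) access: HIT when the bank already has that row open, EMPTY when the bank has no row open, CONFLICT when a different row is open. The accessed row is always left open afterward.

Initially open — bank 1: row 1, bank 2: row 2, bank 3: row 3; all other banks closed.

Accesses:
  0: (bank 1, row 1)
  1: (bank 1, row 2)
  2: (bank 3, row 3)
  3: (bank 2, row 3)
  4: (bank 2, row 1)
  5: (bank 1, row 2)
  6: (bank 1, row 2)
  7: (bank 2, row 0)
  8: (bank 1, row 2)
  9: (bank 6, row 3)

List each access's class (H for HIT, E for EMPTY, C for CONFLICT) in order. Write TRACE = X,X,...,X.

TRACE = H,C,H,C,C,H,H,C,H,E

step 0: bank1 1->1 [HIT]
step 1: bank1 1->2 [CONFLICT]
step 2: bank3 3->3 [HIT]
step 3: bank2 2->3 [CONFLICT]
step 4: bank2 3->1 [CONFLICT]
step 5: bank1 2->2 [HIT]
step 6: bank1 2->2 [HIT]
step 7: bank2 1->0 [CONFLICT]
step 8: bank1 2->2 [HIT]
step 9: bank6 None->3 [EMPTY]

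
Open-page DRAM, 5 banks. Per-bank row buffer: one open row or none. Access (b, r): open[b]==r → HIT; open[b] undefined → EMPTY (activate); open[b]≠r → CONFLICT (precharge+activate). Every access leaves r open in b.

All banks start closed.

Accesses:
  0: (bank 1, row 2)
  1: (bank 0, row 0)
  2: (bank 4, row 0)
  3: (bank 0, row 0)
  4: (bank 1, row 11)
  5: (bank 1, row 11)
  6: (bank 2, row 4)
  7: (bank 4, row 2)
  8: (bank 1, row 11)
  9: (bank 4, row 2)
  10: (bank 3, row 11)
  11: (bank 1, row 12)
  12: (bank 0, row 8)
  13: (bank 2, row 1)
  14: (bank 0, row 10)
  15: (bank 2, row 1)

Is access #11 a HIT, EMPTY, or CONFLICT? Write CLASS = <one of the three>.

CLASS = CONFLICT

0: bank 1 row 2 — prev None → EMPTY
1: bank 0 row 0 — prev None → EMPTY
2: bank 4 row 0 — prev None → EMPTY
3: bank 0 row 0 — prev 0 → HIT
4: bank 1 row 11 — prev 2 → CONFLICT
5: bank 1 row 11 — prev 11 → HIT
6: bank 2 row 4 — prev None → EMPTY
7: bank 4 row 2 — prev 0 → CONFLICT
8: bank 1 row 11 — prev 11 → HIT
9: bank 4 row 2 — prev 2 → HIT
10: bank 3 row 11 — prev None → EMPTY
11: bank 1 row 12 — prev 11 → CONFLICT
12: bank 0 row 8 — prev 0 → CONFLICT
13: bank 2 row 1 — prev 4 → CONFLICT
14: bank 0 row 10 — prev 8 → CONFLICT
15: bank 2 row 1 — prev 1 → HIT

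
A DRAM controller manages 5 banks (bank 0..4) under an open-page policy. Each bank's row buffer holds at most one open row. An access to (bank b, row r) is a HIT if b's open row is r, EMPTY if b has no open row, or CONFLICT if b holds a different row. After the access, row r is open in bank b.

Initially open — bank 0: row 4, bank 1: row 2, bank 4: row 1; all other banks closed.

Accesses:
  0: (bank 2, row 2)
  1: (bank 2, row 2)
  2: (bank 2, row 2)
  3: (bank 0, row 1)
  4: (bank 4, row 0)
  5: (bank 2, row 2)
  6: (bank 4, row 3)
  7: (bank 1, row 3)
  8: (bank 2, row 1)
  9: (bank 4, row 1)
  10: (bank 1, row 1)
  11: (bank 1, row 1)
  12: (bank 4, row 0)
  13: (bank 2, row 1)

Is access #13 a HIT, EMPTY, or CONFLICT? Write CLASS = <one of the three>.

#0 (2,2) E
#1 (2,2) H  (was 2)
#2 (2,2) H  (was 2)
#3 (0,1) C  (was 4)
#4 (4,0) C  (was 1)
#5 (2,2) H  (was 2)
#6 (4,3) C  (was 0)
#7 (1,3) C  (was 2)
#8 (2,1) C  (was 2)
#9 (4,1) C  (was 3)
#10 (1,1) C  (was 3)
#11 (1,1) H  (was 1)
#12 (4,0) C  (was 1)
#13 (2,1) H  (was 1)

CLASS = HIT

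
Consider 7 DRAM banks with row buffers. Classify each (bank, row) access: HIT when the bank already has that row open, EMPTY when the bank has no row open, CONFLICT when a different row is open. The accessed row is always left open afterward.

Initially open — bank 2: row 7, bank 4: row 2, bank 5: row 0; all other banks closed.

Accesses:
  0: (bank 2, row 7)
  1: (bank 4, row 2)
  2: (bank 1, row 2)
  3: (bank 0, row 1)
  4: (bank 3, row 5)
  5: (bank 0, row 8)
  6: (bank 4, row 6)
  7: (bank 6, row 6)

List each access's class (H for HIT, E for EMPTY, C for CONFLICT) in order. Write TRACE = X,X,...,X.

  [0] b2 r7: had r7 ⇒ H
  [1] b4 r2: had r2 ⇒ H
  [2] b1 r2: no row ⇒ E
  [3] b0 r1: no row ⇒ E
  [4] b3 r5: no row ⇒ E
  [5] b0 r8: had r1 ⇒ C
  [6] b4 r6: had r2 ⇒ C
  [7] b6 r6: no row ⇒ E

TRACE = H,H,E,E,E,C,C,E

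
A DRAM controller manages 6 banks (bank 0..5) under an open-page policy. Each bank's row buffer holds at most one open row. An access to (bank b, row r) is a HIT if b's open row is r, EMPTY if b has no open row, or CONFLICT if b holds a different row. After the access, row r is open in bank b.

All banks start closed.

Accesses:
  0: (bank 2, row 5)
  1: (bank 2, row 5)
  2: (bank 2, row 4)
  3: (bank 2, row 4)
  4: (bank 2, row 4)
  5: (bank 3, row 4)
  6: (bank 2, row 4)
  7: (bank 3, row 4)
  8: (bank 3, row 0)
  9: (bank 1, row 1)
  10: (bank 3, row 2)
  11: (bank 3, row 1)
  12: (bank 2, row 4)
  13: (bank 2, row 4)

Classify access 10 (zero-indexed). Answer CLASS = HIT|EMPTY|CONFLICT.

CLASS = CONFLICT

  [0] b2 r5: no row ⇒ E
  [1] b2 r5: had r5 ⇒ H
  [2] b2 r4: had r5 ⇒ C
  [3] b2 r4: had r4 ⇒ H
  [4] b2 r4: had r4 ⇒ H
  [5] b3 r4: no row ⇒ E
  [6] b2 r4: had r4 ⇒ H
  [7] b3 r4: had r4 ⇒ H
  [8] b3 r0: had r4 ⇒ C
  [9] b1 r1: no row ⇒ E
  [10] b3 r2: had r0 ⇒ C
  [11] b3 r1: had r2 ⇒ C
  [12] b2 r4: had r4 ⇒ H
  [13] b2 r4: had r4 ⇒ H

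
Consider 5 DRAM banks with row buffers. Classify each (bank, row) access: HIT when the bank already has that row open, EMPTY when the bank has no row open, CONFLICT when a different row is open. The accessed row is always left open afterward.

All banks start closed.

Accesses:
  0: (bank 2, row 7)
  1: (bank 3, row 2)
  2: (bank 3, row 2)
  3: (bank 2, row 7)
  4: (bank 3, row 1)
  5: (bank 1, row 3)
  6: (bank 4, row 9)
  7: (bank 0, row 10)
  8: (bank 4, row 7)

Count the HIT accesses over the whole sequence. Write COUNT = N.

COUNT = 2

step 0: bank2 None->7 [EMPTY]
step 1: bank3 None->2 [EMPTY]
step 2: bank3 2->2 [HIT]
step 3: bank2 7->7 [HIT]
step 4: bank3 2->1 [CONFLICT]
step 5: bank1 None->3 [EMPTY]
step 6: bank4 None->9 [EMPTY]
step 7: bank0 None->10 [EMPTY]
step 8: bank4 9->7 [CONFLICT]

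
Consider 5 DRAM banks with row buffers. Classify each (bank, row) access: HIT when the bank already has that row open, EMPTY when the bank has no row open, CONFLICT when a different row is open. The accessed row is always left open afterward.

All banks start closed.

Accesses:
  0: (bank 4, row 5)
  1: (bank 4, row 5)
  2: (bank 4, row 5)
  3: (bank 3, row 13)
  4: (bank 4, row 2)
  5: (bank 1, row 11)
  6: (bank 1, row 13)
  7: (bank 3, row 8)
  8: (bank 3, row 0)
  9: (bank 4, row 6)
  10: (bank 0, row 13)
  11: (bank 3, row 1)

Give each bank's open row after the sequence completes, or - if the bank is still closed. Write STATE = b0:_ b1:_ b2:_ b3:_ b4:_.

0: bank 4 row 5 — prev None → EMPTY
1: bank 4 row 5 — prev 5 → HIT
2: bank 4 row 5 — prev 5 → HIT
3: bank 3 row 13 — prev None → EMPTY
4: bank 4 row 2 — prev 5 → CONFLICT
5: bank 1 row 11 — prev None → EMPTY
6: bank 1 row 13 — prev 11 → CONFLICT
7: bank 3 row 8 — prev 13 → CONFLICT
8: bank 3 row 0 — prev 8 → CONFLICT
9: bank 4 row 6 — prev 2 → CONFLICT
10: bank 0 row 13 — prev None → EMPTY
11: bank 3 row 1 — prev 0 → CONFLICT

STATE = b0:13 b1:13 b2:- b3:1 b4:6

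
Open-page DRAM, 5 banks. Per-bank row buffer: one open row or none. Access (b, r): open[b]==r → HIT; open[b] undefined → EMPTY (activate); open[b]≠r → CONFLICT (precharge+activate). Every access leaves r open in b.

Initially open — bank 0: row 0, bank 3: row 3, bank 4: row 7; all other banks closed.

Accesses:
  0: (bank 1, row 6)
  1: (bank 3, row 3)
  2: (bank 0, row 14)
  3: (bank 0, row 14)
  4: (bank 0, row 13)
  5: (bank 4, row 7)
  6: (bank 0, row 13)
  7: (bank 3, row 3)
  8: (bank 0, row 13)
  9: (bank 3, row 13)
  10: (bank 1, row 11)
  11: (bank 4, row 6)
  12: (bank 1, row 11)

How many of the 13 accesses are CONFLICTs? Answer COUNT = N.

  [0] b1 r6: no row ⇒ E
  [1] b3 r3: had r3 ⇒ H
  [2] b0 r14: had r0 ⇒ C
  [3] b0 r14: had r14 ⇒ H
  [4] b0 r13: had r14 ⇒ C
  [5] b4 r7: had r7 ⇒ H
  [6] b0 r13: had r13 ⇒ H
  [7] b3 r3: had r3 ⇒ H
  [8] b0 r13: had r13 ⇒ H
  [9] b3 r13: had r3 ⇒ C
  [10] b1 r11: had r6 ⇒ C
  [11] b4 r6: had r7 ⇒ C
  [12] b1 r11: had r11 ⇒ H

COUNT = 5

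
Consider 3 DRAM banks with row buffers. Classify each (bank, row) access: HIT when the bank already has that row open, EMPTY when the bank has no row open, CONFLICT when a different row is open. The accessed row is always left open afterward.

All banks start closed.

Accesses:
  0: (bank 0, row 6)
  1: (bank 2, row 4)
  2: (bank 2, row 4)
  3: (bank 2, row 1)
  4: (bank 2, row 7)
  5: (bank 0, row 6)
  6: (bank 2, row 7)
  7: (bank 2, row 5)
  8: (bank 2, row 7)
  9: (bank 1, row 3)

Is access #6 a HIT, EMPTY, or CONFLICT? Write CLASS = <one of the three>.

CLASS = HIT

step 0: bank0 None->6 [EMPTY]
step 1: bank2 None->4 [EMPTY]
step 2: bank2 4->4 [HIT]
step 3: bank2 4->1 [CONFLICT]
step 4: bank2 1->7 [CONFLICT]
step 5: bank0 6->6 [HIT]
step 6: bank2 7->7 [HIT]
step 7: bank2 7->5 [CONFLICT]
step 8: bank2 5->7 [CONFLICT]
step 9: bank1 None->3 [EMPTY]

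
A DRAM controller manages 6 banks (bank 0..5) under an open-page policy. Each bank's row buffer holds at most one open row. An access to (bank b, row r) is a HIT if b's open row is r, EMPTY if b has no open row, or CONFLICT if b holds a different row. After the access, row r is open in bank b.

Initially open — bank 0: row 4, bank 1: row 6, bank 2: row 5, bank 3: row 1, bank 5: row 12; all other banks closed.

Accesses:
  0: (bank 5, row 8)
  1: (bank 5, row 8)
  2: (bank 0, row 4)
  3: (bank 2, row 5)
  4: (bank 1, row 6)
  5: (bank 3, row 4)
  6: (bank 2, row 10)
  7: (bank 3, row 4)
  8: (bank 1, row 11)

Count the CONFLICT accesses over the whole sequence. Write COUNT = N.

COUNT = 4

  [0] b5 r8: had r12 ⇒ C
  [1] b5 r8: had r8 ⇒ H
  [2] b0 r4: had r4 ⇒ H
  [3] b2 r5: had r5 ⇒ H
  [4] b1 r6: had r6 ⇒ H
  [5] b3 r4: had r1 ⇒ C
  [6] b2 r10: had r5 ⇒ C
  [7] b3 r4: had r4 ⇒ H
  [8] b1 r11: had r6 ⇒ C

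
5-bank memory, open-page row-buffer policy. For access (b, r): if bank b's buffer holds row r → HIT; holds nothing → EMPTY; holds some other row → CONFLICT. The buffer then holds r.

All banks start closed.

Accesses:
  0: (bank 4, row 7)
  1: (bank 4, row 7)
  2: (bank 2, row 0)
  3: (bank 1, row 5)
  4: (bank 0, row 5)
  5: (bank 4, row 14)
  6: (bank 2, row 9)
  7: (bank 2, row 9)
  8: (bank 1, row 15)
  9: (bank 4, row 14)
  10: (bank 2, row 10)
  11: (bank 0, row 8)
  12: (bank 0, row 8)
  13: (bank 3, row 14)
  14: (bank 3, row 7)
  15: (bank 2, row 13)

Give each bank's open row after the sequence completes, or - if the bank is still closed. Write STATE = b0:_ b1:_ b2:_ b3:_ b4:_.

step 0: bank4 None->7 [EMPTY]
step 1: bank4 7->7 [HIT]
step 2: bank2 None->0 [EMPTY]
step 3: bank1 None->5 [EMPTY]
step 4: bank0 None->5 [EMPTY]
step 5: bank4 7->14 [CONFLICT]
step 6: bank2 0->9 [CONFLICT]
step 7: bank2 9->9 [HIT]
step 8: bank1 5->15 [CONFLICT]
step 9: bank4 14->14 [HIT]
step 10: bank2 9->10 [CONFLICT]
step 11: bank0 5->8 [CONFLICT]
step 12: bank0 8->8 [HIT]
step 13: bank3 None->14 [EMPTY]
step 14: bank3 14->7 [CONFLICT]
step 15: bank2 10->13 [CONFLICT]

STATE = b0:8 b1:15 b2:13 b3:7 b4:14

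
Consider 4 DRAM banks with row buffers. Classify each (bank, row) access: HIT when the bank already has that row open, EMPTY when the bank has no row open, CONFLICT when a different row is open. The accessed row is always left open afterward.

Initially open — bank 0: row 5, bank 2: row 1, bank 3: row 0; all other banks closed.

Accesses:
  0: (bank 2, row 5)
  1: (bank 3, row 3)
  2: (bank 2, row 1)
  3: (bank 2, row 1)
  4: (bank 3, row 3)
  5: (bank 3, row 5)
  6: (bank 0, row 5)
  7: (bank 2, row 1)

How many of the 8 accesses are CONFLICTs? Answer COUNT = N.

#0 (2,5) C  (was 1)
#1 (3,3) C  (was 0)
#2 (2,1) C  (was 5)
#3 (2,1) H  (was 1)
#4 (3,3) H  (was 3)
#5 (3,5) C  (was 3)
#6 (0,5) H  (was 5)
#7 (2,1) H  (was 1)

COUNT = 4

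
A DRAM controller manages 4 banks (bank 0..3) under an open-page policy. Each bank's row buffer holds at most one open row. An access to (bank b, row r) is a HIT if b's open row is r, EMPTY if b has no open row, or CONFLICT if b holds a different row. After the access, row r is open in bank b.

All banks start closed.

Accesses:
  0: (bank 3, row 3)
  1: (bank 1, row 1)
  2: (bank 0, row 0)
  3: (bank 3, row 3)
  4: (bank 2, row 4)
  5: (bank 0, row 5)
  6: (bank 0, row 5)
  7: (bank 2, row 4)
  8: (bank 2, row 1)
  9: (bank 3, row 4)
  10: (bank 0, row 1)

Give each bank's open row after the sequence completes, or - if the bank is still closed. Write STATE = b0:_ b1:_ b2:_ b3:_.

STATE = b0:1 b1:1 b2:1 b3:4

0: bank 3 row 3 — prev None → EMPTY
1: bank 1 row 1 — prev None → EMPTY
2: bank 0 row 0 — prev None → EMPTY
3: bank 3 row 3 — prev 3 → HIT
4: bank 2 row 4 — prev None → EMPTY
5: bank 0 row 5 — prev 0 → CONFLICT
6: bank 0 row 5 — prev 5 → HIT
7: bank 2 row 4 — prev 4 → HIT
8: bank 2 row 1 — prev 4 → CONFLICT
9: bank 3 row 4 — prev 3 → CONFLICT
10: bank 0 row 1 — prev 5 → CONFLICT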